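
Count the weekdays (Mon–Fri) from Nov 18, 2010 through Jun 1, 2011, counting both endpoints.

Nov 18, 2010 is a Thursday.
The range spans 196 days (inclusive of both endpoints).
196 = 7 × 28, so the span is exactly 28 full weeks.
Each full week contributes 5 weekdays (Mon–Fri): 28 × 5 = 140.

140 weekdays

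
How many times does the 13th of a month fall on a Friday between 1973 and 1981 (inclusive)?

Friday-the-13ths by year:
1973: Apr, Jul
1974: Sep, Dec
1975: Jun
1976: Feb, Aug
1977: May
1978: Jan, Oct
1979: Apr, Jul
1980: Jun
1981: Feb, Mar, Nov

16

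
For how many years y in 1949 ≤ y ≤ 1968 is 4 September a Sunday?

Day of week of September 4 in each year:
1949: Sun ✓, 1950: Mon, 1951: Tue, 1952: Thu, 1953: Fri, 1954: Sat, 1955: Sun ✓, 1956: Tue, 1957: Wed, 1958: Thu, 1959: Fri, 1960: Sun ✓, 1961: Mon, 1962: Tue, 1963: Wed, 1964: Fri, 1965: Sat, 1966: Sun ✓, 1967: Mon, 1968: Wed
Sundays: 1949, 1955, 1960, 1966.

4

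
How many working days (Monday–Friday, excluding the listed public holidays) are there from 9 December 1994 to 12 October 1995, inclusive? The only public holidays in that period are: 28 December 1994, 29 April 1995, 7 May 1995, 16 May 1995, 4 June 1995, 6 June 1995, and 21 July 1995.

216

9 December 1994 is a Friday.
That's 308 days from start to end, counting both.
308 = 7 × 44, so the span is exactly 44 full weeks.
Each full week contributes 5 weekdays (Mon–Fri): 44 × 5 = 220.
Total: 220.
Holidays: 28 December 1994 (Wed); 29 April 1995 (Sat); 7 May 1995 (Sun); 16 May 1995 (Tue); 4 June 1995 (Sun); 6 June 1995 (Tue); 21 July 1995 (Fri).
4 of the 7 holidays fall on weekdays; the rest are weekends and were already excluded.
Business days: 220 − 4 = 216.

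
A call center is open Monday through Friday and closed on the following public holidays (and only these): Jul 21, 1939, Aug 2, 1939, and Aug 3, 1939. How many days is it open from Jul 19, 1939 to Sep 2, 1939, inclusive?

30

Jul 19, 1939 is a Wednesday.
That's 46 days from start to end, counting both.
46 = 7 × 6 + 4, so there are 6 full weeks plus 4 extra days.
Each full week contributes 5 weekdays (Mon–Fri): 6 × 5 = 30.
The 4 extra days are Wednesday, Thursday, Friday, Saturday — 3 of them qualify.
Total: 30 + 3 = 33.
Holidays: Jul 21, 1939 (Fri); Aug 2, 1939 (Wed); Aug 3, 1939 (Thu).
All 3 holidays fall on weekdays, so subtract 3.
Business days: 33 − 3 = 30.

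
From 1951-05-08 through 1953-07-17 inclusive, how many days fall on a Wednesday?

115 Wednesdays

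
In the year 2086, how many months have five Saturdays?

A month has five Saturdays exactly when Saturday falls within its first (length − 28) days.
Jan: 31 days, starts Tue → 5 of Tue, Wed, Thu
Feb: 28 days, starts Fri → 5 of (none)
Mar: 31 days, starts Fri → 5 of Fri, Sat, Sun ✓
Apr: 30 days, starts Mon → 5 of Mon, Tue
May: 31 days, starts Wed → 5 of Wed, Thu, Fri
Jun: 30 days, starts Sat → 5 of Sat, Sun ✓
Jul: 31 days, starts Mon → 5 of Mon, Tue, Wed
Aug: 31 days, starts Thu → 5 of Thu, Fri, Sat ✓
Sep: 30 days, starts Sun → 5 of Sun, Mon
Oct: 31 days, starts Tue → 5 of Tue, Wed, Thu
Nov: 30 days, starts Fri → 5 of Fri, Sat ✓
Dec: 31 days, starts Sun → 5 of Sun, Mon, Tue
Months with five Saturdays: Mar, Jun, Aug, Nov.

4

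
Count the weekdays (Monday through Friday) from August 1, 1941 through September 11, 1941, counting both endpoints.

August 1, 1941 is a Friday.
That's 42 days from start to end, counting both.
42 = 7 × 6, so the span is exactly 6 full weeks.
Each full week contributes 5 weekdays (Mon–Fri): 6 × 5 = 30.

30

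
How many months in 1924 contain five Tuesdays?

5

A month has five Tuesdays exactly when Tuesday falls within its first (length − 28) days.
Jan: 31 days, starts Tue → 5 of Tue, Wed, Thu ✓
Feb: 29 days, starts Fri → 5 of Fri
Mar: 31 days, starts Sat → 5 of Sat, Sun, Mon
Apr: 30 days, starts Tue → 5 of Tue, Wed ✓
May: 31 days, starts Thu → 5 of Thu, Fri, Sat
Jun: 30 days, starts Sun → 5 of Sun, Mon
Jul: 31 days, starts Tue → 5 of Tue, Wed, Thu ✓
Aug: 31 days, starts Fri → 5 of Fri, Sat, Sun
Sep: 30 days, starts Mon → 5 of Mon, Tue ✓
Oct: 31 days, starts Wed → 5 of Wed, Thu, Fri
Nov: 30 days, starts Sat → 5 of Sat, Sun
Dec: 31 days, starts Mon → 5 of Mon, Tue, Wed ✓
Months with five Tuesdays: Jan, Apr, Jul, Sep, Dec.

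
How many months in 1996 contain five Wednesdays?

4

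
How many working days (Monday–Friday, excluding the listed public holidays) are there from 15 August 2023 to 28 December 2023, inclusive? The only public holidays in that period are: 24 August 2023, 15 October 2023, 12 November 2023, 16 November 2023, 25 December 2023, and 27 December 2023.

15 August 2023 is a Tuesday.
That's 136 days from start to end, counting both.
136 = 7 × 19 + 3, so there are 19 full weeks plus 3 extra days.
Each full week contributes 5 weekdays (Mon–Fri): 19 × 5 = 95.
The 3 extra days are Tuesday, Wednesday, Thursday — 3 of them qualify.
Total: 95 + 3 = 98.
Holidays: 24 August 2023 (Thu); 15 October 2023 (Sun); 12 November 2023 (Sun); 16 November 2023 (Thu); 25 December 2023 (Mon); 27 December 2023 (Wed).
4 of the 6 holidays fall on weekdays; the rest are weekends and were already excluded.
Business days: 98 − 4 = 94.

94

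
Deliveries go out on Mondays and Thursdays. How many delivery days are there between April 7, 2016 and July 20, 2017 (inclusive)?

April 7, 2016 is a Thursday.
From April 7, 2016 to July 20, 2017 is 470 days inclusive.
470 = 7 × 67 + 1, so there are 67 full weeks plus 1 extra day.
Each full week contributes 2 days from the set (Mon, Thu): 67 × 2 = 134.
The 1 extra day is Thursday — 1 of them qualifies.
Total: 134 + 1 = 135.

135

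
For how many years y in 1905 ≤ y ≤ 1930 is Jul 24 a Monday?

4

Day of week of July 24 in each year:
1905: Mon ✓, 1906: Tue, 1907: Wed, 1908: Fri, 1909: Sat, 1910: Sun, 1911: Mon ✓, 1912: Wed, 1913: Thu, 1914: Fri, 1915: Sat, 1916: Mon ✓, 1917: Tue, 1918: Wed, 1919: Thu, 1920: Sat, 1921: Sun, 1922: Mon ✓, 1923: Tue, 1924: Thu, 1925: Fri, 1926: Sat, 1927: Sun, 1928: Tue, 1929: Wed, 1930: Thu
Mondays: 1905, 1911, 1916, 1922.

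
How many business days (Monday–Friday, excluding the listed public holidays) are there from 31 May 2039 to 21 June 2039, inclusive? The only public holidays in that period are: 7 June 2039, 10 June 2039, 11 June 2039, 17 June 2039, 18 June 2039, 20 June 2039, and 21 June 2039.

11

31 May 2039 is a Tuesday.
From 31 May 2039 to 21 June 2039 is 22 days inclusive.
22 = 7 × 3 + 1, so there are 3 full weeks plus 1 extra day.
Each full week contributes 5 weekdays (Mon–Fri): 3 × 5 = 15.
The 1 extra day is Tuesday — 1 of them qualifies.
Total: 15 + 1 = 16.
Holidays: 7 June 2039 (Tue); 10 June 2039 (Fri); 11 June 2039 (Sat); 17 June 2039 (Fri); 18 June 2039 (Sat); 20 June 2039 (Mon); 21 June 2039 (Tue).
5 of the 7 holidays fall on weekdays; the rest are weekends and were already excluded.
Business days: 16 − 5 = 11.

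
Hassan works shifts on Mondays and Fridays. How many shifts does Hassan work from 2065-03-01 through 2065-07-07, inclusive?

2065-03-01 is a Sunday.
From 2065-03-01 to 2065-07-07 is 129 days inclusive.
129 = 7 × 18 + 3, so there are 18 full weeks plus 3 extra days.
Each full week contributes 2 days from the set (Mon, Fri): 18 × 2 = 36.
The 3 extra days are Sunday, Monday, Tuesday — 1 of them qualifies.
Total: 36 + 1 = 37.

37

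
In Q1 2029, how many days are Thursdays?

January 1, 2029 is a Monday.
The range spans 90 days (inclusive of both endpoints).
90 = 7 × 12 + 6, so there are 12 full weeks plus 6 extra days.
Each full week contributes one Thursday: 12 so far.
The 6 extra days are Monday, Tuesday, Wednesday, Thursday, Friday, Saturday — 1 of them qualifies.
Total: 12 + 1 = 13.

13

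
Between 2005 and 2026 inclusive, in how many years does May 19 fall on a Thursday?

Day of week of May 19 in each year:
2005: Thu ✓, 2006: Fri, 2007: Sat, 2008: Mon, 2009: Tue, 2010: Wed, 2011: Thu ✓, 2012: Sat, 2013: Sun, 2014: Mon, 2015: Tue, 2016: Thu ✓, 2017: Fri, 2018: Sat, 2019: Sun, 2020: Tue, 2021: Wed, 2022: Thu ✓, 2023: Fri, 2024: Sun, 2025: Mon, 2026: Tue
Thursdays: 2005, 2011, 2016, 2022.

4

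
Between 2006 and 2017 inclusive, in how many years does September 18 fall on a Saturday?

1

Day of week of September 18 in each year:
2006: Mon, 2007: Tue, 2008: Thu, 2009: Fri, 2010: Sat ✓, 2011: Sun, 2012: Tue, 2013: Wed, 2014: Thu, 2015: Fri, 2016: Sun, 2017: Mon
Saturdays: 2010.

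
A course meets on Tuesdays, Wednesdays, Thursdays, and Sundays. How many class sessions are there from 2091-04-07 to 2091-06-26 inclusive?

2091-04-07 is a Saturday.
The range spans 81 days (inclusive of both endpoints).
81 = 7 × 11 + 4, so there are 11 full weeks plus 4 extra days.
Each full week contributes 4 days from the set (Tue, Wed, Thu, Sun): 11 × 4 = 44.
The 4 extra days are Sat, Sun, Mon, Tue — 2 of them qualify.
Total: 44 + 2 = 46.

46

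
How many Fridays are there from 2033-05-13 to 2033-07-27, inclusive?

11 Fridays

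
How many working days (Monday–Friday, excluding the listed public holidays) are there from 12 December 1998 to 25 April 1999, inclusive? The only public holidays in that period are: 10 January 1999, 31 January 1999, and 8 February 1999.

12 December 1998 is a Saturday.
That's 135 days from start to end, counting both.
135 = 7 × 19 + 2, so there are 19 full weeks plus 2 extra days.
Each full week contributes 5 weekdays (Mon–Fri): 19 × 5 = 95.
The 2 extra days are Saturday, Sunday — none qualify.
Total: 95 + 0 = 95.
Holidays: 10 January 1999 (Sun); 31 January 1999 (Sun); 8 February 1999 (Mon).
1 of the 3 holidays fall on weekdays; the rest are weekends and were already excluded.
Business days: 95 − 1 = 94.

94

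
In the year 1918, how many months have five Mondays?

4

A month has five Mondays exactly when Monday falls within its first (length − 28) days.
Jan: 31 days, starts Tue → 5 of Tue, Wed, Thu
Feb: 28 days, starts Fri → 5 of (none)
Mar: 31 days, starts Fri → 5 of Fri, Sat, Sun
Apr: 30 days, starts Mon → 5 of Mon, Tue ✓
May: 31 days, starts Wed → 5 of Wed, Thu, Fri
Jun: 30 days, starts Sat → 5 of Sat, Sun
Jul: 31 days, starts Mon → 5 of Mon, Tue, Wed ✓
Aug: 31 days, starts Thu → 5 of Thu, Fri, Sat
Sep: 30 days, starts Sun → 5 of Sun, Mon ✓
Oct: 31 days, starts Tue → 5 of Tue, Wed, Thu
Nov: 30 days, starts Fri → 5 of Fri, Sat
Dec: 31 days, starts Sun → 5 of Sun, Mon, Tue ✓
Months with five Mondays: Apr, Jul, Sep, Dec.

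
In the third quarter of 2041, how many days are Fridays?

13

Jul 1, 2041 is a Monday.
That's 92 days from start to end, counting both.
92 = 7 × 13 + 1, so there are 13 full weeks plus 1 extra day.
Each full week contributes one Friday: 13 so far.
The 1 extra day is Mon — none qualify.
Total: 13 + 0 = 13.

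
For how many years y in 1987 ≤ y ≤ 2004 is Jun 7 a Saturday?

2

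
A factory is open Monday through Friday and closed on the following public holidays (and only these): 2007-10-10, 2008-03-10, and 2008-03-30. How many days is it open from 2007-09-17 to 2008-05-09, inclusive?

2007-09-17 is a Monday.
From 2007-09-17 to 2008-05-09 is 236 days inclusive.
236 = 7 × 33 + 5, so there are 33 full weeks plus 5 extra days.
Each full week contributes 5 weekdays (Mon–Fri): 33 × 5 = 165.
The 5 extra days are Monday, Tuesday, Wednesday, Thursday, Friday — 5 of them qualify.
Total: 165 + 5 = 170.
Holidays: 2007-10-10 (Wed); 2008-03-10 (Mon); 2008-03-30 (Sun).
2 of the 3 holidays fall on weekdays; the rest are weekends and were already excluded.
Business days: 170 − 2 = 168.

168 working days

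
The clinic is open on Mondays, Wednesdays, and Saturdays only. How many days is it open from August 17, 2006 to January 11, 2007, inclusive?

63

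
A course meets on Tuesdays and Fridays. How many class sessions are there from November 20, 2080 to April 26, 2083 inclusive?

253

November 20, 2080 is a Wednesday.
From November 20, 2080 to April 26, 2083 is 888 days inclusive.
888 = 7 × 126 + 6, so there are 126 full weeks plus 6 extra days.
Each full week contributes 2 days from the set (Tue, Fri): 126 × 2 = 252.
The 6 extra days are Wednesday, Thursday, Friday, Saturday, Sunday, Monday — 1 of them qualifies.
Total: 252 + 1 = 253.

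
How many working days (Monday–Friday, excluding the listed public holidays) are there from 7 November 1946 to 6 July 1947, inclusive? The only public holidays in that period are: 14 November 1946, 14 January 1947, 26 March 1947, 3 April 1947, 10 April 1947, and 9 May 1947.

166

7 November 1946 is a Thursday.
The range spans 242 days (inclusive of both endpoints).
242 = 7 × 34 + 4, so there are 34 full weeks plus 4 extra days.
Each full week contributes 5 weekdays (Mon–Fri): 34 × 5 = 170.
The 4 extra days are Thursday, Friday, Saturday, Sunday — 2 of them qualify.
Total: 170 + 2 = 172.
Holidays: 14 November 1946 (Thu); 14 January 1947 (Tue); 26 March 1947 (Wed); 3 April 1947 (Thu); 10 April 1947 (Thu); 9 May 1947 (Fri).
All 6 holidays fall on weekdays, so subtract 6.
Business days: 172 − 6 = 166.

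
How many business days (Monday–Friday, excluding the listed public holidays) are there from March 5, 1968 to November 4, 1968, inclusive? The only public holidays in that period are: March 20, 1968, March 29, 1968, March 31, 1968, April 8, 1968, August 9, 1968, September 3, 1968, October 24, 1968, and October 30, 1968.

March 5, 1968 is a Tuesday.
From March 5, 1968 to November 4, 1968 is 245 days inclusive.
245 = 7 × 35, so the span is exactly 35 full weeks.
Each full week contributes 5 weekdays (Mon–Fri): 35 × 5 = 175.
Holidays: March 20, 1968 (Wed); March 29, 1968 (Fri); March 31, 1968 (Sun); April 8, 1968 (Mon); August 9, 1968 (Fri); September 3, 1968 (Tue); October 24, 1968 (Thu); October 30, 1968 (Wed).
7 of the 8 holidays fall on weekdays; the rest are weekends and were already excluded.
Business days: 175 − 7 = 168.

168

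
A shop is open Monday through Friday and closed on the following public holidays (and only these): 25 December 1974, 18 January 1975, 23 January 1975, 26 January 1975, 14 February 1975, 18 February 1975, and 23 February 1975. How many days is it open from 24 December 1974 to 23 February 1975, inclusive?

40

24 December 1974 is a Tuesday.
The range spans 62 days (inclusive of both endpoints).
62 = 7 × 8 + 6, so there are 8 full weeks plus 6 extra days.
Each full week contributes 5 weekdays (Mon–Fri): 8 × 5 = 40.
The 6 extra days are Tuesday, Wednesday, Thursday, Friday, Saturday, Sunday — 4 of them qualify.
Total: 40 + 4 = 44.
Holidays: 25 December 1974 (Wed); 18 January 1975 (Sat); 23 January 1975 (Thu); 26 January 1975 (Sun); 14 February 1975 (Fri); 18 February 1975 (Tue); 23 February 1975 (Sun).
4 of the 7 holidays fall on weekdays; the rest are weekends and were already excluded.
Business days: 44 − 4 = 40.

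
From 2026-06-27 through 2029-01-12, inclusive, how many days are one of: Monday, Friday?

266

2026-06-27 is a Saturday.
From 2026-06-27 to 2029-01-12 is 931 days inclusive.
931 = 7 × 133, so the span is exactly 133 full weeks.
Each full week contributes 2 days from the set (Mon, Fri): 133 × 2 = 266.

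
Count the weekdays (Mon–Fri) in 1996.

262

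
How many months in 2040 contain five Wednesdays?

4

A month has five Wednesdays exactly when Wednesday falls within its first (length − 28) days.
Jan: 31 days, starts Sun → 5 of Sun, Mon, Tue
Feb: 29 days, starts Wed → 5 of Wed ✓
Mar: 31 days, starts Thu → 5 of Thu, Fri, Sat
Apr: 30 days, starts Sun → 5 of Sun, Mon
May: 31 days, starts Tue → 5 of Tue, Wed, Thu ✓
Jun: 30 days, starts Fri → 5 of Fri, Sat
Jul: 31 days, starts Sun → 5 of Sun, Mon, Tue
Aug: 31 days, starts Wed → 5 of Wed, Thu, Fri ✓
Sep: 30 days, starts Sat → 5 of Sat, Sun
Oct: 31 days, starts Mon → 5 of Mon, Tue, Wed ✓
Nov: 30 days, starts Thu → 5 of Thu, Fri
Dec: 31 days, starts Sat → 5 of Sat, Sun, Mon
Months with five Wednesdays: Feb, May, Aug, Oct.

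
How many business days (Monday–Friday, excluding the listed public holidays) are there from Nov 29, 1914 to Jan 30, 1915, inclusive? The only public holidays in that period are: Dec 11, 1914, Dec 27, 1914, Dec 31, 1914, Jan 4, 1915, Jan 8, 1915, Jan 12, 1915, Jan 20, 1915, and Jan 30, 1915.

Nov 29, 1914 is a Sunday.
The range spans 63 days (inclusive of both endpoints).
63 = 7 × 9, so the span is exactly 9 full weeks.
Each full week contributes 5 weekdays (Mon–Fri): 9 × 5 = 45.
Total: 45.
Holidays: Dec 11, 1914 (Fri); Dec 27, 1914 (Sun); Dec 31, 1914 (Thu); Jan 4, 1915 (Mon); Jan 8, 1915 (Fri); Jan 12, 1915 (Tue); Jan 20, 1915 (Wed); Jan 30, 1915 (Sat).
6 of the 8 holidays fall on weekdays; the rest are weekends and were already excluded.
Business days: 45 − 6 = 39.

39 business days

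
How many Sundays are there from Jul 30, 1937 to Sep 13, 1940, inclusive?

Jul 30, 1937 is a Friday.
That's 1142 days from start to end, counting both.
1142 = 7 × 163 + 1, so there are 163 full weeks plus 1 extra day.
Each full week contributes one Sunday: 163 so far.
The 1 extra day is Friday — none qualify.
Total: 163 + 0 = 163.

163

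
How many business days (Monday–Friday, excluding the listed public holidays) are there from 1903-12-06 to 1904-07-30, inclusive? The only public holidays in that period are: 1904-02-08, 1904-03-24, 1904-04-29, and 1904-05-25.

1903-12-06 is a Sunday.
That's 238 days from start to end, counting both.
238 = 7 × 34, so the span is exactly 34 full weeks.
Each full week contributes 5 weekdays (Mon–Fri): 34 × 5 = 170.
Total: 170.
Holidays: 1904-02-08 (Mon); 1904-03-24 (Thu); 1904-04-29 (Fri); 1904-05-25 (Wed).
All 4 holidays fall on weekdays, so subtract 4.
Business days: 170 − 4 = 166.

166 business days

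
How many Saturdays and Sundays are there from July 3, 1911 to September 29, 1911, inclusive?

24

July 3, 1911 is a Monday.
From July 3, 1911 to September 29, 1911 is 89 days inclusive.
89 = 7 × 12 + 5, so there are 12 full weeks plus 5 extra days.
Each full week contributes 2 weekend days (Sat, Sun): 12 × 2 = 24.
The 5 extra days are Mon, Tue, Wed, Thu, Fri — none qualify.
Total: 24 + 0 = 24.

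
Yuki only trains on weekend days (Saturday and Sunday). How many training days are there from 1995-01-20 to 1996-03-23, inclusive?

123

1995-01-20 is a Friday.
The range spans 429 days (inclusive of both endpoints).
429 = 7 × 61 + 2, so there are 61 full weeks plus 2 extra days.
Each full week contributes 2 weekend days (Sat, Sun): 61 × 2 = 122.
The 2 extra days are Friday, Saturday — 1 of them qualifies.
Total: 122 + 1 = 123.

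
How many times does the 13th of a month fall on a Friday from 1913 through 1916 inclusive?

6

Friday-the-13ths by year:
1913: Jun
1914: Feb, Mar, Nov
1915: Aug
1916: Oct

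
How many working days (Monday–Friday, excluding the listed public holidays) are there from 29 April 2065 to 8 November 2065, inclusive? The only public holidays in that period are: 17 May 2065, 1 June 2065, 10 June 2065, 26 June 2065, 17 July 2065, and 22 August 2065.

29 April 2065 is a Wednesday.
The range spans 194 days (inclusive of both endpoints).
194 = 7 × 27 + 5, so there are 27 full weeks plus 5 extra days.
Each full week contributes 5 weekdays (Mon–Fri): 27 × 5 = 135.
The 5 extra days are Wed, Thu, Fri, Sat, Sun — 3 of them qualify.
Total: 135 + 3 = 138.
Holidays: 17 May 2065 (Sun); 1 June 2065 (Mon); 10 June 2065 (Wed); 26 June 2065 (Fri); 17 July 2065 (Fri); 22 August 2065 (Sat).
4 of the 6 holidays fall on weekdays; the rest are weekends and were already excluded.
Business days: 138 − 4 = 134.

134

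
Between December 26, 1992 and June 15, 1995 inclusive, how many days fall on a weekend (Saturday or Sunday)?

December 26, 1992 is a Saturday.
The range spans 902 days (inclusive of both endpoints).
902 = 7 × 128 + 6, so there are 128 full weeks plus 6 extra days.
Each full week contributes 2 weekend days (Sat, Sun): 128 × 2 = 256.
The 6 extra days are Sat, Sun, Mon, Tue, Wed, Thu — 2 of them qualify.
Total: 256 + 2 = 258.

258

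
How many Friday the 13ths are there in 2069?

2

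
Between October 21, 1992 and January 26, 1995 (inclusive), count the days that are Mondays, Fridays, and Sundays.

354

October 21, 1992 is a Wednesday.
That's 828 days from start to end, counting both.
828 = 7 × 118 + 2, so there are 118 full weeks plus 2 extra days.
Each full week contributes 3 days from the set (Mon, Fri, Sun): 118 × 3 = 354.
The 2 extra days are Wednesday, Thursday — none qualify.
Total: 354 + 0 = 354.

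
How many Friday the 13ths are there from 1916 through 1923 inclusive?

13

Friday-the-13ths by year:
1916: Oct
1917: Apr, Jul
1918: Sep, Dec
1919: Jun
1920: Feb, Aug
1921: May
1922: Jan, Oct
1923: Apr, Jul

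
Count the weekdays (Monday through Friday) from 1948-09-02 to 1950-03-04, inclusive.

1948-09-02 is a Thursday.
From 1948-09-02 to 1950-03-04 is 549 days inclusive.
549 = 7 × 78 + 3, so there are 78 full weeks plus 3 extra days.
Each full week contributes 5 weekdays (Mon–Fri): 78 × 5 = 390.
The 3 extra days are Thu, Fri, Sat — 2 of them qualify.
Total: 390 + 2 = 392.

392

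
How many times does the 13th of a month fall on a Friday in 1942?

3

The 13th falls on a Friday when the month's 13th has weekday Fri.
Jan 13 is Tue; Feb 13 is Fri ✓; Mar 13 is Fri ✓; Apr 13 is Mon; May 13 is Wed; Jun 13 is Sat; Jul 13 is Mon; Aug 13 is Thu; Sep 13 is Sun; Oct 13 is Tue; Nov 13 is Fri ✓; Dec 13 is Sun.
Friday the 13ths: Feb, Mar, Nov.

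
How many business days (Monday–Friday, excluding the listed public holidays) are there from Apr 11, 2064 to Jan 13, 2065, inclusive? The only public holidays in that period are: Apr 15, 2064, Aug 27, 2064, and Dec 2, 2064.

Apr 11, 2064 is a Friday.
The range spans 278 days (inclusive of both endpoints).
278 = 7 × 39 + 5, so there are 39 full weeks plus 5 extra days.
Each full week contributes 5 weekdays (Mon–Fri): 39 × 5 = 195.
The 5 extra days are Friday, Saturday, Sunday, Monday, Tuesday — 3 of them qualify.
Total: 195 + 3 = 198.
Holidays: Apr 15, 2064 (Tue); Aug 27, 2064 (Wed); Dec 2, 2064 (Tue).
All 3 holidays fall on weekdays, so subtract 3.
Business days: 198 − 3 = 195.

195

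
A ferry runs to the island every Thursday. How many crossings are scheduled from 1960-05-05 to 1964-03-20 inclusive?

203 Thursdays

1960-05-05 is a Thursday.
That's 1416 days from start to end, counting both.
1416 = 7 × 202 + 2, so there are 202 full weeks plus 2 extra days.
Each full week contributes one Thursday: 202 so far.
The 2 extra days are Thu, Fri — 1 of them qualifies.
Total: 202 + 1 = 203.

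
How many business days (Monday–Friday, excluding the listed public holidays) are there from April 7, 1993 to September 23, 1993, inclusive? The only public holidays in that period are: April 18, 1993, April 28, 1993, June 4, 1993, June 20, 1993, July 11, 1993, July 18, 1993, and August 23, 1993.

119

April 7, 1993 is a Wednesday.
The range spans 170 days (inclusive of both endpoints).
170 = 7 × 24 + 2, so there are 24 full weeks plus 2 extra days.
Each full week contributes 5 weekdays (Mon–Fri): 24 × 5 = 120.
The 2 extra days are Wednesday, Thursday — 2 of them qualify.
Total: 120 + 2 = 122.
Holidays: April 18, 1993 (Sun); April 28, 1993 (Wed); June 4, 1993 (Fri); June 20, 1993 (Sun); July 11, 1993 (Sun); July 18, 1993 (Sun); August 23, 1993 (Mon).
3 of the 7 holidays fall on weekdays; the rest are weekends and were already excluded.
Business days: 122 − 3 = 119.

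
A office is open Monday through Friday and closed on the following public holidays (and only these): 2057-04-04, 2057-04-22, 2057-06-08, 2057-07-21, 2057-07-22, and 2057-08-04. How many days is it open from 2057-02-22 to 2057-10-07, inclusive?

2057-02-22 is a Thursday.
The range spans 228 days (inclusive of both endpoints).
228 = 7 × 32 + 4, so there are 32 full weeks plus 4 extra days.
Each full week contributes 5 weekdays (Mon–Fri): 32 × 5 = 160.
The 4 extra days are Thu, Fri, Sat, Sun — 2 of them qualify.
Total: 160 + 2 = 162.
Holidays: 2057-04-04 (Wed); 2057-04-22 (Sun); 2057-06-08 (Fri); 2057-07-21 (Sat); 2057-07-22 (Sun); 2057-08-04 (Sat).
2 of the 6 holidays fall on weekdays; the rest are weekends and were already excluded.
Business days: 162 − 2 = 160.

160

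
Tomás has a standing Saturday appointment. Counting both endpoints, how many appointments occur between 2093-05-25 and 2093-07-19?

8 Saturdays

2093-05-25 is a Monday.
The range spans 56 days (inclusive of both endpoints).
56 = 7 × 8, so the span is exactly 8 full weeks.
Each full week contributes one Saturday: 8 so far.
Total: 8.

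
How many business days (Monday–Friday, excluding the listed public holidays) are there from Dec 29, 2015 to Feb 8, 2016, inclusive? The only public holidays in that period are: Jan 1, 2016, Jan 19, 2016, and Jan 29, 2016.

Dec 29, 2015 is a Tuesday.
The range spans 42 days (inclusive of both endpoints).
42 = 7 × 6, so the span is exactly 6 full weeks.
Each full week contributes 5 weekdays (Mon–Fri): 6 × 5 = 30.
Total: 30.
Holidays: Jan 1, 2016 (Fri); Jan 19, 2016 (Tue); Jan 29, 2016 (Fri).
All 3 holidays fall on weekdays, so subtract 3.
Business days: 30 − 3 = 27.

27 business days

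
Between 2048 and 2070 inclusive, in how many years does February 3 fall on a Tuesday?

Day of week of February 3 in each year:
2048: Mon, 2049: Wed, 2050: Thu, 2051: Fri, 2052: Sat, 2053: Mon, 2054: Tue ✓, 2055: Wed, 2056: Thu, 2057: Sat, 2058: Sun, 2059: Mon, 2060: Tue ✓, 2061: Thu, 2062: Fri, 2063: Sat, 2064: Sun, 2065: Tue ✓, 2066: Wed, 2067: Thu, 2068: Fri, 2069: Sun, 2070: Mon
Tuesdays: 2054, 2060, 2065.

3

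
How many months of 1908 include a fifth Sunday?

A month has five Sundays exactly when Sunday falls within its first (length − 28) days.
Jan: 31 days, starts Wed → 5 of Wed, Thu, Fri
Feb: 29 days, starts Sat → 5 of Sat
Mar: 31 days, starts Sun → 5 of Sun, Mon, Tue ✓
Apr: 30 days, starts Wed → 5 of Wed, Thu
May: 31 days, starts Fri → 5 of Fri, Sat, Sun ✓
Jun: 30 days, starts Mon → 5 of Mon, Tue
Jul: 31 days, starts Wed → 5 of Wed, Thu, Fri
Aug: 31 days, starts Sat → 5 of Sat, Sun, Mon ✓
Sep: 30 days, starts Tue → 5 of Tue, Wed
Oct: 31 days, starts Thu → 5 of Thu, Fri, Sat
Nov: 30 days, starts Sun → 5 of Sun, Mon ✓
Dec: 31 days, starts Tue → 5 of Tue, Wed, Thu
Months with five Sundays: Mar, May, Aug, Nov.

4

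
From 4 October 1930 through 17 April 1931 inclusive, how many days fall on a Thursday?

28 Thursdays

4 October 1930 is a Saturday.
That's 196 days from start to end, counting both.
196 = 7 × 28, so the span is exactly 28 full weeks.
Each full week contributes one Thursday: 28 so far.
Total: 28.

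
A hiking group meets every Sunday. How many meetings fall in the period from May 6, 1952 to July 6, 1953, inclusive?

May 6, 1952 is a Tuesday.
That's 427 days from start to end, counting both.
427 = 7 × 61, so the span is exactly 61 full weeks.
Each full week contributes one Sunday: 61 so far.

61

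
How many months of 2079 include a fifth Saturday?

4

A month has five Saturdays exactly when Saturday falls within its first (length − 28) days.
Jan: 31 days, starts Sun → 5 of Sun, Mon, Tue
Feb: 28 days, starts Wed → 5 of (none)
Mar: 31 days, starts Wed → 5 of Wed, Thu, Fri
Apr: 30 days, starts Sat → 5 of Sat, Sun ✓
May: 31 days, starts Mon → 5 of Mon, Tue, Wed
Jun: 30 days, starts Thu → 5 of Thu, Fri
Jul: 31 days, starts Sat → 5 of Sat, Sun, Mon ✓
Aug: 31 days, starts Tue → 5 of Tue, Wed, Thu
Sep: 30 days, starts Fri → 5 of Fri, Sat ✓
Oct: 31 days, starts Sun → 5 of Sun, Mon, Tue
Nov: 30 days, starts Wed → 5 of Wed, Thu
Dec: 31 days, starts Fri → 5 of Fri, Sat, Sun ✓
Months with five Saturdays: Apr, Jul, Sep, Dec.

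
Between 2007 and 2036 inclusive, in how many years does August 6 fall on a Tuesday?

4

Day of week of August 6 in each year:
2007: Mon, 2008: Wed, 2009: Thu, 2010: Fri, 2011: Sat, 2012: Mon, 2013: Tue ✓, 2014: Wed, 2015: Thu, 2016: Sat, 2017: Sun, 2018: Mon, 2019: Tue ✓, 2020: Thu, 2021: Fri, 2022: Sat, 2023: Sun, 2024: Tue ✓, 2025: Wed, 2026: Thu, 2027: Fri, 2028: Sun, 2029: Mon, 2030: Tue ✓, 2031: Wed, 2032: Fri, 2033: Sat, 2034: Sun, 2035: Mon, 2036: Wed
Tuesdays: 2013, 2019, 2024, 2030.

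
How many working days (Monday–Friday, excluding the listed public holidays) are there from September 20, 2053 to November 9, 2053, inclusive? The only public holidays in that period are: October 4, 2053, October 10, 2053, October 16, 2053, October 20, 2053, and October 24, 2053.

September 20, 2053 is a Saturday.
The range spans 51 days (inclusive of both endpoints).
51 = 7 × 7 + 2, so there are 7 full weeks plus 2 extra days.
Each full week contributes 5 weekdays (Mon–Fri): 7 × 5 = 35.
The 2 extra days are Saturday, Sunday — none qualify.
Total: 35 + 0 = 35.
Holidays: October 4, 2053 (Sat); October 10, 2053 (Fri); October 16, 2053 (Thu); October 20, 2053 (Mon); October 24, 2053 (Fri).
4 of the 5 holidays fall on weekdays; the rest are weekends and were already excluded.
Business days: 35 − 4 = 31.

31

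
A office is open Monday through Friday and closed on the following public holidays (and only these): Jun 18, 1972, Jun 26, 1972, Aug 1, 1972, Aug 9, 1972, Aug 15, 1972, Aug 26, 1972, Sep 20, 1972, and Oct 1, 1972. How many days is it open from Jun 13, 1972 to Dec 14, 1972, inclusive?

Jun 13, 1972 is a Tuesday.
The range spans 185 days (inclusive of both endpoints).
185 = 7 × 26 + 3, so there are 26 full weeks plus 3 extra days.
Each full week contributes 5 weekdays (Mon–Fri): 26 × 5 = 130.
The 3 extra days are Tue, Wed, Thu — 3 of them qualify.
Total: 130 + 3 = 133.
Holidays: Jun 18, 1972 (Sun); Jun 26, 1972 (Mon); Aug 1, 1972 (Tue); Aug 9, 1972 (Wed); Aug 15, 1972 (Tue); Aug 26, 1972 (Sat); Sep 20, 1972 (Wed); Oct 1, 1972 (Sun).
5 of the 8 holidays fall on weekdays; the rest are weekends and were already excluded.
Business days: 133 − 5 = 128.

128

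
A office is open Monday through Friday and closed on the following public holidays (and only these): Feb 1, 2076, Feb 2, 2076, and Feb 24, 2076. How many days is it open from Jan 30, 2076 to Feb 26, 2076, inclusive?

19 business days

Jan 30, 2076 is a Thursday.
From Jan 30, 2076 to Feb 26, 2076 is 28 days inclusive.
28 = 7 × 4, so the span is exactly 4 full weeks.
Each full week contributes 5 weekdays (Mon–Fri): 4 × 5 = 20.
Holidays: Feb 1, 2076 (Sat); Feb 2, 2076 (Sun); Feb 24, 2076 (Mon).
1 of the 3 holidays fall on weekdays; the rest are weekends and were already excluded.
Business days: 20 − 1 = 19.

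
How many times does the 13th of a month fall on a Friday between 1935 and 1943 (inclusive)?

15

Friday-the-13ths by year:
1935: Sep, Dec
1936: Mar, Nov
1937: Aug
1938: May
1939: Jan, Oct
1940: Sep, Dec
1941: Jun
1942: Feb, Mar, Nov
1943: Aug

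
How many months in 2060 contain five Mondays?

4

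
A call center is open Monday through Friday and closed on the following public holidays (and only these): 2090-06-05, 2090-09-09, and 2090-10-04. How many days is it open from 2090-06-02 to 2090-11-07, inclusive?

111 business days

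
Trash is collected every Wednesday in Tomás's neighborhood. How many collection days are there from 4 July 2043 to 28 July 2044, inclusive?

56

4 July 2043 is a Saturday.
That's 391 days from start to end, counting both.
391 = 7 × 55 + 6, so there are 55 full weeks plus 6 extra days.
Each full week contributes one Wednesday: 55 so far.
The 6 extra days are Sat, Sun, Mon, Tue, Wed, Thu — 1 of them qualifies.
Total: 55 + 1 = 56.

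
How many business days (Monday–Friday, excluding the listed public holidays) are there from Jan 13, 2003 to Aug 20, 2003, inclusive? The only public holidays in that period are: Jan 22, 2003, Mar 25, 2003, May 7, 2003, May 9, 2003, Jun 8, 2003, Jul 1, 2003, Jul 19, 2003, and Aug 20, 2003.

Jan 13, 2003 is a Monday.
The range spans 220 days (inclusive of both endpoints).
220 = 7 × 31 + 3, so there are 31 full weeks plus 3 extra days.
Each full week contributes 5 weekdays (Mon–Fri): 31 × 5 = 155.
The 3 extra days are Mon, Tue, Wed — 3 of them qualify.
Total: 155 + 3 = 158.
Holidays: Jan 22, 2003 (Wed); Mar 25, 2003 (Tue); May 7, 2003 (Wed); May 9, 2003 (Fri); Jun 8, 2003 (Sun); Jul 1, 2003 (Tue); Jul 19, 2003 (Sat); Aug 20, 2003 (Wed).
6 of the 8 holidays fall on weekdays; the rest are weekends and were already excluded.
Business days: 158 − 6 = 152.

152 business days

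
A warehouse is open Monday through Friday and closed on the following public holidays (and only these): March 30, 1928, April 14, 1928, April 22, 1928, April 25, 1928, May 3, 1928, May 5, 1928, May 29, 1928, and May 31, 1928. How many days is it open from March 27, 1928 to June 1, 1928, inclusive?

44

March 27, 1928 is a Tuesday.
That's 67 days from start to end, counting both.
67 = 7 × 9 + 4, so there are 9 full weeks plus 4 extra days.
Each full week contributes 5 weekdays (Mon–Fri): 9 × 5 = 45.
The 4 extra days are Tuesday, Wednesday, Thursday, Friday — 4 of them qualify.
Total: 45 + 4 = 49.
Holidays: March 30, 1928 (Fri); April 14, 1928 (Sat); April 22, 1928 (Sun); April 25, 1928 (Wed); May 3, 1928 (Thu); May 5, 1928 (Sat); May 29, 1928 (Tue); May 31, 1928 (Thu).
5 of the 8 holidays fall on weekdays; the rest are weekends and were already excluded.
Business days: 49 − 5 = 44.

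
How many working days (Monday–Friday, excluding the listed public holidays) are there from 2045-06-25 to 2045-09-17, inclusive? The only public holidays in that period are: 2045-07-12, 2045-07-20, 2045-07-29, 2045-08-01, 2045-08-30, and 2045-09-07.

55 working days

2045-06-25 is a Sunday.
The range spans 85 days (inclusive of both endpoints).
85 = 7 × 12 + 1, so there are 12 full weeks plus 1 extra day.
Each full week contributes 5 weekdays (Mon–Fri): 12 × 5 = 60.
The 1 extra day is Sunday — none qualify.
Total: 60 + 0 = 60.
Holidays: 2045-07-12 (Wed); 2045-07-20 (Thu); 2045-07-29 (Sat); 2045-08-01 (Tue); 2045-08-30 (Wed); 2045-09-07 (Thu).
5 of the 6 holidays fall on weekdays; the rest are weekends and were already excluded.
Business days: 60 − 5 = 55.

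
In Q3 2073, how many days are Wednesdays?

2073-07-01 is a Saturday.
The range spans 92 days (inclusive of both endpoints).
92 = 7 × 13 + 1, so there are 13 full weeks plus 1 extra day.
Each full week contributes one Wednesday: 13 so far.
The 1 extra day is Saturday — none qualify.
Total: 13 + 0 = 13.

13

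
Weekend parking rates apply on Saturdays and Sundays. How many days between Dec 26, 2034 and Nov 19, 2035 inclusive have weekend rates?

Dec 26, 2034 is a Tuesday.
The range spans 329 days (inclusive of both endpoints).
329 = 7 × 47, so the span is exactly 47 full weeks.
Each full week contributes 2 weekend days (Sat, Sun): 47 × 2 = 94.
Total: 94.

94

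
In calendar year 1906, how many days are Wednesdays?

January 1, 1906 is a Monday.
From January 1, 1906 to December 31, 1906 is 365 days inclusive.
365 = 7 × 52 + 1, so there are 52 full weeks plus 1 extra day.
Each full week contributes one Wednesday: 52 so far.
The 1 extra day is Monday — none qualify.
Total: 52 + 0 = 52.

52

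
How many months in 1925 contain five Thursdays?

5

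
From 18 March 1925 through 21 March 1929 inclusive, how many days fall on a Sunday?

18 March 1925 is a Wednesday.
That's 1465 days from start to end, counting both.
1465 = 7 × 209 + 2, so there are 209 full weeks plus 2 extra days.
Each full week contributes one Sunday: 209 so far.
The 2 extra days are Wednesday, Thursday — none qualify.
Total: 209 + 0 = 209.

209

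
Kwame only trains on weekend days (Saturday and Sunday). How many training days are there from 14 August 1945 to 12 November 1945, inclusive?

26

14 August 1945 is a Tuesday.
The range spans 91 days (inclusive of both endpoints).
91 = 7 × 13, so the span is exactly 13 full weeks.
Each full week contributes 2 weekend days (Sat, Sun): 13 × 2 = 26.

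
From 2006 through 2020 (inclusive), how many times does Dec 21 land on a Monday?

Day of week of December 21 in each year:
2006: Thu, 2007: Fri, 2008: Sun, 2009: Mon ✓, 2010: Tue, 2011: Wed, 2012: Fri, 2013: Sat, 2014: Sun, 2015: Mon ✓, 2016: Wed, 2017: Thu, 2018: Fri, 2019: Sat, 2020: Mon ✓
Mondays: 2009, 2015, 2020.

3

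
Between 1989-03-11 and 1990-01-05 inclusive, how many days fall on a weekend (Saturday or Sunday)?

86

1989-03-11 is a Saturday.
The range spans 301 days (inclusive of both endpoints).
301 = 7 × 43, so the span is exactly 43 full weeks.
Each full week contributes 2 weekend days (Sat, Sun): 43 × 2 = 86.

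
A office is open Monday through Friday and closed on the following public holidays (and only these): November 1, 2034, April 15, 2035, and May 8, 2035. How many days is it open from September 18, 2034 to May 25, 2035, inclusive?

178

September 18, 2034 is a Monday.
The range spans 250 days (inclusive of both endpoints).
250 = 7 × 35 + 5, so there are 35 full weeks plus 5 extra days.
Each full week contributes 5 weekdays (Mon–Fri): 35 × 5 = 175.
The 5 extra days are Mon, Tue, Wed, Thu, Fri — 5 of them qualify.
Total: 175 + 5 = 180.
Holidays: November 1, 2034 (Wed); April 15, 2035 (Sun); May 8, 2035 (Tue).
2 of the 3 holidays fall on weekdays; the rest are weekends and were already excluded.
Business days: 180 − 2 = 178.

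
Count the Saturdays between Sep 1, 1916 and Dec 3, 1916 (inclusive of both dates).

Sep 1, 1916 is a Friday.
From Sep 1, 1916 to Dec 3, 1916 is 94 days inclusive.
94 = 7 × 13 + 3, so there are 13 full weeks plus 3 extra days.
Each full week contributes one Saturday: 13 so far.
The 3 extra days are Friday, Saturday, Sunday — 1 of them qualifies.
Total: 13 + 1 = 14.

14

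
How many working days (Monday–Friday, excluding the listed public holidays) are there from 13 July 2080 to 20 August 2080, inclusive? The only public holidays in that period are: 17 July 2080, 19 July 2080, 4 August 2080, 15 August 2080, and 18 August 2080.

13 July 2080 is a Saturday.
That's 39 days from start to end, counting both.
39 = 7 × 5 + 4, so there are 5 full weeks plus 4 extra days.
Each full week contributes 5 weekdays (Mon–Fri): 5 × 5 = 25.
The 4 extra days are Sat, Sun, Mon, Tue — 2 of them qualify.
Total: 25 + 2 = 27.
Holidays: 17 July 2080 (Wed); 19 July 2080 (Fri); 4 August 2080 (Sun); 15 August 2080 (Thu); 18 August 2080 (Sun).
3 of the 5 holidays fall on weekdays; the rest are weekends and were already excluded.
Business days: 27 − 3 = 24.

24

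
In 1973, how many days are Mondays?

53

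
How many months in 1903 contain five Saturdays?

A month has five Saturdays exactly when Saturday falls within its first (length − 28) days.
Jan: 31 days, starts Thu → 5 of Thu, Fri, Sat ✓
Feb: 28 days, starts Sun → 5 of (none)
Mar: 31 days, starts Sun → 5 of Sun, Mon, Tue
Apr: 30 days, starts Wed → 5 of Wed, Thu
May: 31 days, starts Fri → 5 of Fri, Sat, Sun ✓
Jun: 30 days, starts Mon → 5 of Mon, Tue
Jul: 31 days, starts Wed → 5 of Wed, Thu, Fri
Aug: 31 days, starts Sat → 5 of Sat, Sun, Mon ✓
Sep: 30 days, starts Tue → 5 of Tue, Wed
Oct: 31 days, starts Thu → 5 of Thu, Fri, Sat ✓
Nov: 30 days, starts Sun → 5 of Sun, Mon
Dec: 31 days, starts Tue → 5 of Tue, Wed, Thu
Months with five Saturdays: Jan, May, Aug, Oct.

4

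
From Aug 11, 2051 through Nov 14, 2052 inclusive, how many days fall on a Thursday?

Aug 11, 2051 is a Friday.
From Aug 11, 2051 to Nov 14, 2052 is 462 days inclusive.
462 = 7 × 66, so the span is exactly 66 full weeks.
Each full week contributes one Thursday: 66 so far.
Total: 66.

66 Thursdays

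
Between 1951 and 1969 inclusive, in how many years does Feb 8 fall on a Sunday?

Day of week of February 8 in each year:
1951: Thu, 1952: Fri, 1953: Sun ✓, 1954: Mon, 1955: Tue, 1956: Wed, 1957: Fri, 1958: Sat, 1959: Sun ✓, 1960: Mon, 1961: Wed, 1962: Thu, 1963: Fri, 1964: Sat, 1965: Mon, 1966: Tue, 1967: Wed, 1968: Thu, 1969: Sat
Sundays: 1953, 1959.

2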